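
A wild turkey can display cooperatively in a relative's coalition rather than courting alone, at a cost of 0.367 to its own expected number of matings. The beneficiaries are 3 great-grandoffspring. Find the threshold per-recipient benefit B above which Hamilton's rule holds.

0.9787

r to a great-grandoffspring = 1/8 (three parent–offspring links: r = (1/2)^3 = 1/8).
Hamilton's rule with n recipients of equal r: n·r·B > C, so B > C/(n·r) = 0.367/(3·0.125) = 0.9787.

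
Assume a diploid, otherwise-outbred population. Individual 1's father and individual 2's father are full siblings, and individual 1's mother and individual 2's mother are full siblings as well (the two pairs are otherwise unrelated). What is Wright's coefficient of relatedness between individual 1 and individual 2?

With two independent routes of shared ancestry, r is the sum of the two contributions.
Individual 1 and individual 2 are related in two ways: first cousins through their fathers (r = 1/8) and first cousins through their mothers (r = 1/8) — i.e. double first cousins.
r = 1/8 + 1/8 = 1/4 = 0.25.

0.25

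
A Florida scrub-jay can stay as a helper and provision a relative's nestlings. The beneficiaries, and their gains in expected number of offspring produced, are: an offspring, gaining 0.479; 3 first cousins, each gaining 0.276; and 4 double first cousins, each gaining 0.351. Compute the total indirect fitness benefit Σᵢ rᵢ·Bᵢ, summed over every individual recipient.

0.694

r to an offspring = 1/2 (one parent–offspring link: r = (1/2)^1 = 1/2).
r to a first cousin = 0.125 (first cousins share one grandparent pair — two paths of length 4: r = 2·(1/2)^4 = 1/8).
r to a double first cousin = 1/4 (double first cousins share both grandparent pairs — four paths of length 4: r = 4·(1/2)^4 = 1/4).
Summing one r·B term per recipient: 1·0.5·0.479 + 3·0.125·0.276 + 4·0.25·0.351 = 0.694.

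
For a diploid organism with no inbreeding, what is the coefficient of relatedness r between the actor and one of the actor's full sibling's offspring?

0.25

Each parent–offspring link contributes a factor of 1/2, and independent paths through distinct common ancestors add.
Full aunt/uncle↔niece/nephew: two paths of length 3 through the shared grandparent pair: r = 2·(1/2)^3 = 1/4.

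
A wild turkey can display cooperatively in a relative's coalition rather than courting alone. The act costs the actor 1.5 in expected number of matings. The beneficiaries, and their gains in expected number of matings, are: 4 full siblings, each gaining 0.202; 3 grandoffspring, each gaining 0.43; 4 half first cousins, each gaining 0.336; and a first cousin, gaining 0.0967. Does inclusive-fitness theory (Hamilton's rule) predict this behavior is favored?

Hamilton's rule: the trait is favored when the sum of r·B over every recipient exceeds the actor's cost C.
r to a full sibling = 0.5 (full sibs share both parents — two paths of length 2: r = 2·(1/2)^2 = 1/2).
r to a grandoffspring = 0.25 (two parent–offspring links: r = (1/2)^2 = 1/4).
r to a half first cousin = 0.0625 (half first cousins share one grandparent — one path of length 4: r = (1/2)^4 = 1/16).
r to a first cousin = 1/8 (first cousins share one grandparent pair — two paths of length 4: r = 2·(1/2)^4 = 1/8).
Summing one r·B term per recipient: 4·0.5·0.202 + 3·0.25·0.43 + 4·0.0625·0.336 + 1·0.125·0.0967 = 0.8225875.
0.8225875 < 1.5: the indirect benefit is less than the cost.

No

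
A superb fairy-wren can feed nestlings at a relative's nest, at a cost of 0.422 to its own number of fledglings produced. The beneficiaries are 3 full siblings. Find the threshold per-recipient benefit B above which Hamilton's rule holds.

r to a full sibling = 1/2 (full sibs share both parents — two paths of length 2: r = 2·(1/2)^2 = 1/2).
Hamilton's rule with n recipients of equal r: n·r·B > C, so B > C/(n·r) = 0.422/(3·0.5) = 0.2813.

0.2813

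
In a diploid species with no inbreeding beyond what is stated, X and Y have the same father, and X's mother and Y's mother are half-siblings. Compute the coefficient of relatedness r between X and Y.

Relatedness sums over independent paths through distinct common ancestors.
X and Y are related in two ways: half-sibs through their shared father (r = 1/4) and half first cousins through their mothers (r = 1/16).
r = 1/4 + 1/16 = 0.3125.

0.3125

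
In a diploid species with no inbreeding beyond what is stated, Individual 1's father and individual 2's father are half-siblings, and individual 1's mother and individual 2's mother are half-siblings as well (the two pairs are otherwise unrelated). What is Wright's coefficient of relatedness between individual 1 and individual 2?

Wright's path rule: contributions from independent ancestry routes add.
Individual 1 and individual 2 are related in two ways: half first cousins through their fathers (r = 1/16) and half first cousins through their mothers (r = 1/16).
r = 1/16 + 1/16 = 0.125.

0.125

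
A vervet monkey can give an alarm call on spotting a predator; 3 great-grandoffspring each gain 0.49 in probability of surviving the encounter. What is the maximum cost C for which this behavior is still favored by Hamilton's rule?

0.18375

r to a great-grandoffspring = 0.125 (three parent–offspring links: r = (1/2)^3 = 1/8).
Hamilton's rule: n·r·B > C, so the trait is favored while C < n·r·B = 3·0.125·0.49 = 0.18375.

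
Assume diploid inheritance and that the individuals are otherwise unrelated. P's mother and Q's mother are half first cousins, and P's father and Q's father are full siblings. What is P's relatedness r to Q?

0.140625

Independent pedigree routes through distinct common ancestors add.
P and Q are related in two ways: half second cousins through their mothers (r = 1/64) and first cousins through their fathers (r = 1/8).
r = 1/64 + 1/8 = 0.140625.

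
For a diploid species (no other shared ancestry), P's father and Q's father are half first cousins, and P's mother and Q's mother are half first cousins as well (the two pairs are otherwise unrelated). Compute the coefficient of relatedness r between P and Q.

0.03125

Wright's path rule: contributions from independent ancestry routes add.
P and Q are related in two ways: half second cousins through their fathers (r = 1/64) and half second cousins through their mothers (r = 1/64).
r = 1/64 + 1/64 = 1/32 = 0.03125.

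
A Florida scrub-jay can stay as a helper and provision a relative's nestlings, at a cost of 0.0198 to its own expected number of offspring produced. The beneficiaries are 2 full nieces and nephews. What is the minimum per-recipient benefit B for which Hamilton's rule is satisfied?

r to a full niece or nephew = 0.25 (full aunt/uncle↔niece/nephew: two paths of length 3 through the shared grandparent pair: r = 2·(1/2)^3 = 1/4).
Hamilton's rule with n recipients of equal r: n·r·B > C, so B > C/(n·r) = 0.0198/(2·0.25) = 0.0396.

0.0396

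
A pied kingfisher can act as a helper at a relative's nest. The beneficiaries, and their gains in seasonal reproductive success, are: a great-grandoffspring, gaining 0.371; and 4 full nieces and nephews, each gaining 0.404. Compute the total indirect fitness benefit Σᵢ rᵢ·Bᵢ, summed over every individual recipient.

0.450375

r to a great-grandoffspring = 0.125 (three parent–offspring links: r = (1/2)^3 = 1/8).
r to a full niece or nephew = 0.25 (full aunt/uncle↔niece/nephew: two paths of length 3 through the shared grandparent pair: r = 2·(1/2)^3 = 1/4).
Summing one r·B term per recipient: 1·0.125·0.371 + 4·0.25·0.404 = 0.450375.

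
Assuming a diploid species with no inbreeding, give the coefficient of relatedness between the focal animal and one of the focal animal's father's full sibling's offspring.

Each parent–offspring link contributes a factor of 1/2, and independent paths through distinct common ancestors add.
First cousins share one grandparent pair — two paths of length 4: r = 2·(1/2)^4 = 1/8.

0.125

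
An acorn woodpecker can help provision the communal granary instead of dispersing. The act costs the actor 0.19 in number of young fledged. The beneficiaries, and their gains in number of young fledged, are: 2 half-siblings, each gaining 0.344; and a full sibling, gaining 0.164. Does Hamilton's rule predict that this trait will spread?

Yes

Hamilton's rule: the trait is favored when the sum of r·B over every recipient exceeds the actor's cost C.
r to a half-sibling = 0.25 (half-sibs share one parent — one path of length 2: r = (1/2)^2 = 1/4).
r to a full sibling = 0.5 (full sibs share both parents — two paths of length 2: r = 2·(1/2)^2 = 1/2).
Summing one r·B term per recipient: 2·0.25·0.344 + 1·0.5·0.164 = 0.254.
0.254 > 0.19: the indirect benefit exceeds the cost.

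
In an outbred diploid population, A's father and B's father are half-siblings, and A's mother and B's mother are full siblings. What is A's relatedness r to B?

0.1875

Relatedness sums over independent paths through distinct common ancestors.
A and B are related in two ways: half first cousins through their fathers (r = 1/16) and first cousins through their mothers (r = 1/8).
r = 1/16 + 1/8 = 0.1875.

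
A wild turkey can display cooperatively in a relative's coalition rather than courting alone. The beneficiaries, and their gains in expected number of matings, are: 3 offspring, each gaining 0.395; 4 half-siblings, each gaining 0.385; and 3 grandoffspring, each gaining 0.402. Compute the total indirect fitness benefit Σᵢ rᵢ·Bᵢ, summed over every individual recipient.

1.279

r to an offspring = 0.5 (one parent–offspring link: r = (1/2)^1 = 1/2).
r to a half-sibling = 0.25 (half-sibs share one parent — one path of length 2: r = (1/2)^2 = 1/4).
r to a grandoffspring = 0.25 (two parent–offspring links: r = (1/2)^2 = 1/4).
Summing one r·B term per recipient: 3·0.5·0.395 + 4·0.25·0.385 + 3·0.25·0.402 = 1.279.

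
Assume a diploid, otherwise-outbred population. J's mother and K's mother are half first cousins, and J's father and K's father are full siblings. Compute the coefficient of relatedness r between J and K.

0.140625

Relatedness sums over independent paths through distinct common ancestors.
J and K are related in two ways: half second cousins through their mothers (r = 1/64) and first cousins through their fathers (r = 1/8).
r = 1/64 + 1/8 = 0.140625.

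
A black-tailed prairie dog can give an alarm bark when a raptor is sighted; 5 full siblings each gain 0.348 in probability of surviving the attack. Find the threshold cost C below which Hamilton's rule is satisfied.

r to a full sibling = 0.5 (full sibs share both parents — two paths of length 2: r = 2·(1/2)^2 = 1/2).
Hamilton's rule: n·r·B > C, so the trait is favored while C < n·r·B = 5·0.5·0.348 = 0.87.

0.87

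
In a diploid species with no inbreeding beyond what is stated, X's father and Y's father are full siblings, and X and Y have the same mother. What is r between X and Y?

0.375

Independent pedigree routes through distinct common ancestors add.
X and Y are related in two ways: first cousins through their fathers (r = 1/8) and half-sibs through their shared mother (r = 1/4).
r = 1/8 + 1/4 = 0.375.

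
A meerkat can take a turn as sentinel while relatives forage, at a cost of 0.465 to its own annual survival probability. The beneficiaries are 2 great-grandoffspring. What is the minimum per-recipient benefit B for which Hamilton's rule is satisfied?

r to a great-grandoffspring = 1/8 (three parent–offspring links: r = (1/2)^3 = 1/8).
Hamilton's rule with n recipients of equal r: n·r·B > C, so B > C/(n·r) = 0.465/(2·0.125) = 1.86.

1.86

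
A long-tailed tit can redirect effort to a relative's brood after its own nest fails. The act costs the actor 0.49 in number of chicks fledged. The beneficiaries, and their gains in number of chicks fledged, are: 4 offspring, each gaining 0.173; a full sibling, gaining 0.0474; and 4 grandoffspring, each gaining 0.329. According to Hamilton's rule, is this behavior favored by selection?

Hamilton's rule: the trait is favored when the sum of r·B over every recipient exceeds the actor's cost C.
r to an offspring = 1/2 (one parent–offspring link: r = (1/2)^1 = 1/2).
r to a full sibling = 0.5 (full sibs share both parents — two paths of length 2: r = 2·(1/2)^2 = 1/2).
r to a grandoffspring = 0.25 (two parent–offspring links: r = (1/2)^2 = 1/4).
Summing one r·B term per recipient: 4·0.5·0.173 + 1·0.5·0.0474 + 4·0.25·0.329 = 0.6987.
0.6987 > 0.49: the indirect benefit exceeds the cost.

Yes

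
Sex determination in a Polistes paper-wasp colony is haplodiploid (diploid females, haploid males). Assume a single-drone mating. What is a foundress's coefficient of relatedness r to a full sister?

Haplodiploid full sisters inherit their father's entire haploid genome identically (contributing 1/2) and on average half of their mother's contribution (1/2 · 1/2 = 1/4); r = 1/2 + 1/4 = 3/4.

0.75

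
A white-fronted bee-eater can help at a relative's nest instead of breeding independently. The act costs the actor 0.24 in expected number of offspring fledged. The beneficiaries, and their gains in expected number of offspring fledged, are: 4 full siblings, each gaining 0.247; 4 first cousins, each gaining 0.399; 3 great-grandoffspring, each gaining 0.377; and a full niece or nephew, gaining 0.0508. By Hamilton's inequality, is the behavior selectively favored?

Hamilton's rule: the trait is favored when the sum of r·B over every recipient exceeds the actor's cost C.
r to a full sibling = 0.5 (full sibs share both parents — two paths of length 2: r = 2·(1/2)^2 = 1/2).
r to a first cousin = 1/8 (first cousins share one grandparent pair — two paths of length 4: r = 2·(1/2)^4 = 1/8).
r to a great-grandoffspring = 0.125 (three parent–offspring links: r = (1/2)^3 = 1/8).
r to a full niece or nephew = 1/4 (full aunt/uncle↔niece/nephew: two paths of length 3 through the shared grandparent pair: r = 2·(1/2)^3 = 1/4).
Summing one r·B term per recipient: 4·0.5·0.247 + 4·0.125·0.399 + 3·0.125·0.377 + 1·0.25·0.0508 = 0.847575.
0.847575 > 0.24: the indirect benefit exceeds the cost.

Yes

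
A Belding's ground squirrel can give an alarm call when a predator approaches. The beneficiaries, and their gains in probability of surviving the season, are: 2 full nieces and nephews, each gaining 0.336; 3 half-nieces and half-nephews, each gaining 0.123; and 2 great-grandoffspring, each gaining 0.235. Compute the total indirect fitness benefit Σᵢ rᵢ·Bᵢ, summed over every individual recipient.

0.272875

r to a full niece or nephew = 0.25 (full aunt/uncle↔niece/nephew: two paths of length 3 through the shared grandparent pair: r = 2·(1/2)^3 = 1/4).
r to a half-niece or half-nephew = 0.125 (half-aunt/uncle↔niece/nephew: one path of length 3: r = (1/2)^3 = 1/8).
r to a great-grandoffspring = 0.125 (three parent–offspring links: r = (1/2)^3 = 1/8).
Summing one r·B term per recipient: 2·0.25·0.336 + 3·0.125·0.123 + 2·0.125·0.235 = 0.272875.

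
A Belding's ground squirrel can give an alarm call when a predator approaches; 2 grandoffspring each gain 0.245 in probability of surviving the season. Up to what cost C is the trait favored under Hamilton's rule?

r to a grandoffspring = 0.25 (two parent–offspring links: r = (1/2)^2 = 1/4).
Hamilton's rule: n·r·B > C, so the trait is favored while C < n·r·B = 2·0.25·0.245 = 0.1225.

0.1225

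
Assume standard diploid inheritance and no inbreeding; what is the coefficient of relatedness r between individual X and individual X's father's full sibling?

0.25

Each parent–offspring link contributes a factor of 1/2, and independent paths through distinct common ancestors add.
Full aunt/uncle↔niece/nephew: two paths of length 3 through the shared grandparent pair: r = 2·(1/2)^3 = 1/4.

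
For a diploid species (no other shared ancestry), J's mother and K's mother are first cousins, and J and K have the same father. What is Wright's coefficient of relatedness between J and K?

0.28125

Relatedness sums over independent paths through distinct common ancestors.
J and K are related in two ways: second cousins through their mothers (r = 1/32) and half-sibs through their shared father (r = 1/4).
r = 1/32 + 1/4 = 0.28125.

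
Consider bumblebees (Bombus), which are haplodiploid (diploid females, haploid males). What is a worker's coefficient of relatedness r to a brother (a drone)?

0.25

Her haploid brother carries none of their father's genes and a random half of their mother's genome; that half matches the maternal half of her own genome with probability 1/2: r = 1/2 · 1/2 = 1/4.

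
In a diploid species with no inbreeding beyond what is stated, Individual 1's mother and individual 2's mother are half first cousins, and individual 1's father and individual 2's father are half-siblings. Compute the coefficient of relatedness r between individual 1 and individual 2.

With two independent routes of shared ancestry, r is the sum of the two contributions.
Individual 1 and individual 2 are related in two ways: half second cousins through their mothers (r = 1/64) and half first cousins through their fathers (r = 1/16).
r = 1/64 + 1/16 = 0.078125.

0.078125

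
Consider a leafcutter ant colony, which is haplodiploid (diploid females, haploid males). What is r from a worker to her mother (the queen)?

One meiotic link between diploid queen and diploid daughter: r = 1/2.

0.5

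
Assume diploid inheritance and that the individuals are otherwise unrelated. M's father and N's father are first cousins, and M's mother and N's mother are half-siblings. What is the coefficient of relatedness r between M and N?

With two independent routes of shared ancestry, r is the sum of the two contributions.
M and N are related in two ways: second cousins through their fathers (r = 1/32) and half first cousins through their mothers (r = 1/16).
r = 1/32 + 1/16 = 3/32 = 0.09375.

0.09375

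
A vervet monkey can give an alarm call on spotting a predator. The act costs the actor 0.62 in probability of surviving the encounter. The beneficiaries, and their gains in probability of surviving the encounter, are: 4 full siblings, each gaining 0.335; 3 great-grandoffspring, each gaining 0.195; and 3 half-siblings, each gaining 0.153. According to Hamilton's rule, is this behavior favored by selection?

Hamilton's rule: the trait is favored when the sum of r·B over every recipient exceeds the actor's cost C.
r to a full sibling = 1/2 (full sibs share both parents — two paths of length 2: r = 2·(1/2)^2 = 1/2).
r to a great-grandoffspring = 1/8 (three parent–offspring links: r = (1/2)^3 = 1/8).
r to a half-sibling = 0.25 (half-sibs share one parent — one path of length 2: r = (1/2)^2 = 1/4).
Summing one r·B term per recipient: 4·0.5·0.335 + 3·0.125·0.195 + 3·0.25·0.153 = 0.857875.
0.857875 > 0.62: the indirect benefit exceeds the cost.

Yes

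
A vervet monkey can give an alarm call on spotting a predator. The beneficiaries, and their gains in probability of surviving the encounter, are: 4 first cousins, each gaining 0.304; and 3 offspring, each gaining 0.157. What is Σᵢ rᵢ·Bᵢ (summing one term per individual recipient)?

r to a first cousin = 1/8 (first cousins share one grandparent pair — two paths of length 4: r = 2·(1/2)^4 = 1/8).
r to an offspring = 0.5 (one parent–offspring link: r = (1/2)^1 = 1/2).
Summing one r·B term per recipient: 4·0.125·0.304 + 3·0.5·0.157 = 0.3875.

0.3875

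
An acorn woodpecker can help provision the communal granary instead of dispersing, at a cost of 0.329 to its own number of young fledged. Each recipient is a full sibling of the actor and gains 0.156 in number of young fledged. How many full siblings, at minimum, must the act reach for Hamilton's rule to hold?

r to a full sibling = 0.5 (full sibs share both parents — two paths of length 2: r = 2·(1/2)^2 = 1/2).
Hamilton's rule: n·r·B > C  ⇒  n > C/(r·B) = 0.329/(0.5·0.156) = 4.218.
The smallest integer exceeding 4.218 is 5.

5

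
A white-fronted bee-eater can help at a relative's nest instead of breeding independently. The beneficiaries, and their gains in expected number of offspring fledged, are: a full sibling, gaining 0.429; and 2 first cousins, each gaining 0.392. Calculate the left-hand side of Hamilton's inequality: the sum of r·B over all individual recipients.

0.3125

r to a full sibling = 1/2 (full sibs share both parents — two paths of length 2: r = 2·(1/2)^2 = 1/2).
r to a first cousin = 1/8 (first cousins share one grandparent pair — two paths of length 4: r = 2·(1/2)^4 = 1/8).
Summing one r·B term per recipient: 1·0.5·0.429 + 2·0.125·0.392 = 0.3125.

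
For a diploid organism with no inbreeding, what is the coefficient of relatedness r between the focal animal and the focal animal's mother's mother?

Each parent–offspring link contributes a factor of 1/2, and independent paths through distinct common ancestors add.
Two parent–offspring links: r = (1/2)^2 = 1/4.

0.25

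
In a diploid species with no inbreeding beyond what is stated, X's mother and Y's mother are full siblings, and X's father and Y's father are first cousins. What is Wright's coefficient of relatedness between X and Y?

With two independent routes of shared ancestry, r is the sum of the two contributions.
X and Y are related in two ways: first cousins through their mothers (r = 1/8) and second cousins through their fathers (r = 1/32).
r = 1/8 + 1/32 = 0.15625.

0.15625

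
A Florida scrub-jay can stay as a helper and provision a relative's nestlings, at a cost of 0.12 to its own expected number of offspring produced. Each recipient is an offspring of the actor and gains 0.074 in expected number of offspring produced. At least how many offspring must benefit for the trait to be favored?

4

r to an offspring = 0.5 (one parent–offspring link: r = (1/2)^1 = 1/2).
Hamilton's rule: n·r·B > C  ⇒  n > C/(r·B) = 0.12/(0.5·0.074) = 3.243.
The smallest integer exceeding 3.243 is 4.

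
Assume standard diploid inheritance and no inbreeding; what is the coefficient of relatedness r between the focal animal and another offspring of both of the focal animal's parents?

Each parent–offspring link contributes a factor of 1/2, and independent paths through distinct common ancestors add.
Full sibs share both parents — two paths of length 2: r = 2·(1/2)^2 = 1/2.

0.5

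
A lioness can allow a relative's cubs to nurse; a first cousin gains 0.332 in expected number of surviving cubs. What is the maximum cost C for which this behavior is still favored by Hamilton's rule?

r to a first cousin = 1/8 (first cousins share one grandparent pair — two paths of length 4: r = 2·(1/2)^4 = 1/8).
Hamilton's rule: n·r·B > C, so the trait is favored while C < n·r·B = 1·0.125·0.332 = 0.0415.

0.0415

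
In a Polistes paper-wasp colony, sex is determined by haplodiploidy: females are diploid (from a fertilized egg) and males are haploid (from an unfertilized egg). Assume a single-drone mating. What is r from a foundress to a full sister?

Haplodiploid full sisters inherit their father's entire haploid genome identically (contributing 1/2) and on average half of their mother's contribution (1/2 · 1/2 = 1/4); r = 1/2 + 1/4 = 3/4.

0.75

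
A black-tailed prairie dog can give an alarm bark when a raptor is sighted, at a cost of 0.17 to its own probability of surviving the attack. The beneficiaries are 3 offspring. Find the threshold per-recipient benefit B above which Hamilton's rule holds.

0.1133

r to an offspring = 1/2 (one parent–offspring link: r = (1/2)^1 = 1/2).
Hamilton's rule with n recipients of equal r: n·r·B > C, so B > C/(n·r) = 0.17/(3·0.5) = 0.1133.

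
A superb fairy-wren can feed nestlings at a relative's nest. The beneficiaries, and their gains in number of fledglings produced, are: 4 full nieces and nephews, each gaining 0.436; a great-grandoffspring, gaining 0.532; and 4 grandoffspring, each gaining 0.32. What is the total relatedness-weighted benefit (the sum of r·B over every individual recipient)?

r to a full niece or nephew = 1/4 (full aunt/uncle↔niece/nephew: two paths of length 3 through the shared grandparent pair: r = 2·(1/2)^3 = 1/4).
r to a great-grandoffspring = 1/8 (three parent–offspring links: r = (1/2)^3 = 1/8).
r to a grandoffspring = 1/4 (two parent–offspring links: r = (1/2)^2 = 1/4).
Summing one r·B term per recipient: 4·0.25·0.436 + 1·0.125·0.532 + 4·0.25·0.32 = 0.8225.

0.8225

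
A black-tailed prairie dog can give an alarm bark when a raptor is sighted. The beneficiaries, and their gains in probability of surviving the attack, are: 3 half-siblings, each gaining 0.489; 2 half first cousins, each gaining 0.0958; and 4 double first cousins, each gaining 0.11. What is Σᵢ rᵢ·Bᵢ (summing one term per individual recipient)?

r to a half-sibling = 0.25 (half-sibs share one parent — one path of length 2: r = (1/2)^2 = 1/4).
r to a half first cousin = 0.0625 (half first cousins share one grandparent — one path of length 4: r = (1/2)^4 = 1/16).
r to a double first cousin = 1/4 (double first cousins share both grandparent pairs — four paths of length 4: r = 4·(1/2)^4 = 1/4).
Summing one r·B term per recipient: 3·0.25·0.489 + 2·0.0625·0.0958 + 4·0.25·0.11 = 0.488725.

0.488725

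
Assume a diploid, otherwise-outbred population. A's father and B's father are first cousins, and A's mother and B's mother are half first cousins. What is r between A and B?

0.046875

Wright's path rule: contributions from independent ancestry routes add.
A and B are related in two ways: second cousins through their fathers (r = 1/32) and half second cousins through their mothers (r = 1/64).
r = 1/32 + 1/64 = 3/64 = 0.046875.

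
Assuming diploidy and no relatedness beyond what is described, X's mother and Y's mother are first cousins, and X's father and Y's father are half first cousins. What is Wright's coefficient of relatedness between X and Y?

0.046875

With two independent routes of shared ancestry, r is the sum of the two contributions.
X and Y are related in two ways: second cousins through their mothers (r = 1/32) and half second cousins through their fathers (r = 1/64).
r = 1/32 + 1/64 = 0.046875.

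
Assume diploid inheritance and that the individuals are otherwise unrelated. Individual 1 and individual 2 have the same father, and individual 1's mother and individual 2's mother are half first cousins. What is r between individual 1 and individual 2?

Wright's path rule: contributions from independent ancestry routes add.
Individual 1 and individual 2 are related in two ways: half-sibs through their shared father (r = 1/4) and half second cousins through their mothers (r = 1/64).
r = 1/4 + 1/64 = 17/64 = 0.265625.

0.265625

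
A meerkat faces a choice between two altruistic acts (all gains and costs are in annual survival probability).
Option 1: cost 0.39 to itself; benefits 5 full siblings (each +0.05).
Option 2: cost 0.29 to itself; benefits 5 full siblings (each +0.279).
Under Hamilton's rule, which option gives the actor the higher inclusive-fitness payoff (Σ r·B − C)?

Option 2

Option 1: r to a full sibling = 0.5.
Option 1: Σ r·B − C = (5·0.5·0.05) − 0.39 = -0.265.
Option 2: r to a full sibling = 0.5.
Option 2: Σ r·B − C = (5·0.5·0.279) − 0.29 = 0.4075.
Option 2 has the higher net inclusive-fitness payoff.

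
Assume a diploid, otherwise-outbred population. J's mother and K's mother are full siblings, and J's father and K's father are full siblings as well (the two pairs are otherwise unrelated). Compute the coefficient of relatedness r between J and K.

0.25

Wright's path rule: contributions from independent ancestry routes add.
J and K are related in two ways: first cousins through their mothers (r = 1/8) and first cousins through their fathers (r = 1/8) — i.e. double first cousins.
r = 1/8 + 1/8 = 1/4 = 0.25.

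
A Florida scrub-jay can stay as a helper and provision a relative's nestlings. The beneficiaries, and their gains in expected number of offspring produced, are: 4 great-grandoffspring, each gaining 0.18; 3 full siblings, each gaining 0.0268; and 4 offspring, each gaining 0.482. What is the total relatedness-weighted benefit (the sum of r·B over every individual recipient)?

1.0942

r to a great-grandoffspring = 1/8 (three parent–offspring links: r = (1/2)^3 = 1/8).
r to a full sibling = 0.5 (full sibs share both parents — two paths of length 2: r = 2·(1/2)^2 = 1/2).
r to an offspring = 1/2 (one parent–offspring link: r = (1/2)^1 = 1/2).
Summing one r·B term per recipient: 4·0.125·0.18 + 3·0.5·0.0268 + 4·0.5·0.482 = 1.0942.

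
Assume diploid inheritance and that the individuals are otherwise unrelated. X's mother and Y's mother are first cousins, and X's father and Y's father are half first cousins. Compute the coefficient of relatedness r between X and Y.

0.046875

With two independent routes of shared ancestry, r is the sum of the two contributions.
X and Y are related in two ways: second cousins through their mothers (r = 1/32) and half second cousins through their fathers (r = 1/64).
r = 1/32 + 1/64 = 3/64 = 0.046875.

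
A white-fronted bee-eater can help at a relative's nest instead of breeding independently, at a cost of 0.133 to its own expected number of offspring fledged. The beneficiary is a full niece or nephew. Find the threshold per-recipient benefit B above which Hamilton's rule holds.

r to a full niece or nephew = 1/4 (full aunt/uncle↔niece/nephew: two paths of length 3 through the shared grandparent pair: r = 2·(1/2)^3 = 1/4).
Hamilton's rule with n recipients of equal r: n·r·B > C, so B > C/(n·r) = 0.133/(1·0.25) = 0.532.

0.532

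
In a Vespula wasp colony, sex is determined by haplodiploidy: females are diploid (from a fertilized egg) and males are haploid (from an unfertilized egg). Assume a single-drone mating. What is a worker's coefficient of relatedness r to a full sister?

Haplodiploid full sisters inherit their father's entire haploid genome identically (contributing 1/2) and on average half of their mother's contribution (1/2 · 1/2 = 1/4); r = 1/2 + 1/4 = 3/4.

0.75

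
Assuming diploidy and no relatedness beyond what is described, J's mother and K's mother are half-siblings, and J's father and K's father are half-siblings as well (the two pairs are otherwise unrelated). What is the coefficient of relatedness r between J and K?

0.125

Wright's path rule: contributions from independent ancestry routes add.
J and K are related in two ways: half first cousins through their mothers (r = 1/16) and half first cousins through their fathers (r = 1/16).
r = 1/16 + 1/16 = 1/8 = 0.125.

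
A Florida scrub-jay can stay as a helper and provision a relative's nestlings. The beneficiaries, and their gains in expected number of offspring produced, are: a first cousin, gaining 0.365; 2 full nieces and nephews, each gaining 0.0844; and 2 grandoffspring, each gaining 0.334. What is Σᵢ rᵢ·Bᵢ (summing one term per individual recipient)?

0.254825

r to a first cousin = 1/8 (first cousins share one grandparent pair — two paths of length 4: r = 2·(1/2)^4 = 1/8).
r to a full niece or nephew = 0.25 (full aunt/uncle↔niece/nephew: two paths of length 3 through the shared grandparent pair: r = 2·(1/2)^3 = 1/4).
r to a grandoffspring = 0.25 (two parent–offspring links: r = (1/2)^2 = 1/4).
Summing one r·B term per recipient: 1·0.125·0.365 + 2·0.25·0.0844 + 2·0.25·0.334 = 0.254825.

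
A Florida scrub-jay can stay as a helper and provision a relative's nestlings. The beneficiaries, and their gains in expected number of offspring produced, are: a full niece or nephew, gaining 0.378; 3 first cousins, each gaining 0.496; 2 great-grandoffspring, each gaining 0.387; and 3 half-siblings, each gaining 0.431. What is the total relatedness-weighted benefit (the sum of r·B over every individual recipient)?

r to a full niece or nephew = 0.25 (full aunt/uncle↔niece/nephew: two paths of length 3 through the shared grandparent pair: r = 2·(1/2)^3 = 1/4).
r to a first cousin = 1/8 (first cousins share one grandparent pair — two paths of length 4: r = 2·(1/2)^4 = 1/8).
r to a great-grandoffspring = 1/8 (three parent–offspring links: r = (1/2)^3 = 1/8).
r to a half-sibling = 1/4 (half-sibs share one parent — one path of length 2: r = (1/2)^2 = 1/4).
Summing one r·B term per recipient: 1·0.25·0.378 + 3·0.125·0.496 + 2·0.125·0.387 + 3·0.25·0.431 = 0.7005.

0.7005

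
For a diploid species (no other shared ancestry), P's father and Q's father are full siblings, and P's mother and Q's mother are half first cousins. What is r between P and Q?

0.140625

Wright's path rule: contributions from independent ancestry routes add.
P and Q are related in two ways: first cousins through their fathers (r = 1/8) and half second cousins through their mothers (r = 1/64).
r = 1/8 + 1/64 = 9/64 = 0.140625.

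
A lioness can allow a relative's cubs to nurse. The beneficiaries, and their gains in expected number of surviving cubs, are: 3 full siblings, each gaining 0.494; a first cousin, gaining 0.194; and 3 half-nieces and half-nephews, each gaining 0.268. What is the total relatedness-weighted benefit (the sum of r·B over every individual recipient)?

0.86575

r to a full sibling = 1/2 (full sibs share both parents — two paths of length 2: r = 2·(1/2)^2 = 1/2).
r to a first cousin = 0.125 (first cousins share one grandparent pair — two paths of length 4: r = 2·(1/2)^4 = 1/8).
r to a half-niece or half-nephew = 0.125 (half-aunt/uncle↔niece/nephew: one path of length 3: r = (1/2)^3 = 1/8).
Summing one r·B term per recipient: 3·0.5·0.494 + 1·0.125·0.194 + 3·0.125·0.268 = 0.86575.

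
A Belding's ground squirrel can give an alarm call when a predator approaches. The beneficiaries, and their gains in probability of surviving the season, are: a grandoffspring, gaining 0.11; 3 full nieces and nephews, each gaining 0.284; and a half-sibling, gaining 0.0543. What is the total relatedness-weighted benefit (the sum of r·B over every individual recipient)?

r to a grandoffspring = 0.25 (two parent–offspring links: r = (1/2)^2 = 1/4).
r to a full niece or nephew = 1/4 (full aunt/uncle↔niece/nephew: two paths of length 3 through the shared grandparent pair: r = 2·(1/2)^3 = 1/4).
r to a half-sibling = 1/4 (half-sibs share one parent — one path of length 2: r = (1/2)^2 = 1/4).
Summing one r·B term per recipient: 1·0.25·0.11 + 3·0.25·0.284 + 1·0.25·0.0543 = 0.254075.

0.254075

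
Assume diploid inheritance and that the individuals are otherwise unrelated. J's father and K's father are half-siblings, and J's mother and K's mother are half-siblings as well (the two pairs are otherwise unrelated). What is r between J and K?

Independent pedigree routes through distinct common ancestors add.
J and K are related in two ways: half first cousins through their fathers (r = 1/16) and half first cousins through their mothers (r = 1/16).
r = 1/16 + 1/16 = 1/8 = 0.125.

0.125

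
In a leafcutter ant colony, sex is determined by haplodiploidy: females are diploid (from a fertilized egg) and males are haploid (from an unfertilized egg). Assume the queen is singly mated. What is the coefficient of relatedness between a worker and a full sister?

Haplodiploid full sisters inherit their father's entire haploid genome identically (contributing 1/2) and on average half of their mother's contribution (1/2 · 1/2 = 1/4); r = 1/2 + 1/4 = 3/4.

0.75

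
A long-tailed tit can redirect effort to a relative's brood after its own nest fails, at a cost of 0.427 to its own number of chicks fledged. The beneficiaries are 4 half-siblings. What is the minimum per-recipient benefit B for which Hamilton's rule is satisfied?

r to a half-sibling = 1/4 (half-sibs share one parent — one path of length 2: r = (1/2)^2 = 1/4).
Hamilton's rule with n recipients of equal r: n·r·B > C, so B > C/(n·r) = 0.427/(4·0.25) = 0.427.

0.427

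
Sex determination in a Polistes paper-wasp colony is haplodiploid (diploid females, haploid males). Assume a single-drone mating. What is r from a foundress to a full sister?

Haplodiploid full sisters inherit their father's entire haploid genome identically (contributing 1/2) and on average half of their mother's contribution (1/2 · 1/2 = 1/4); r = 1/2 + 1/4 = 3/4.

0.75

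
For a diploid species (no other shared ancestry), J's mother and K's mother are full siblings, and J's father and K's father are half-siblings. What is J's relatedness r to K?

0.1875

Wright's path rule: contributions from independent ancestry routes add.
J and K are related in two ways: first cousins through their mothers (r = 1/8) and half first cousins through their fathers (r = 1/16).
r = 1/8 + 1/16 = 3/16 = 0.1875.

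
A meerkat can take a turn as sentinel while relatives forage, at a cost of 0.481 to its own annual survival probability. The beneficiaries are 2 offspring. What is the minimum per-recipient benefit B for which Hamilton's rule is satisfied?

r to an offspring = 0.5 (one parent–offspring link: r = (1/2)^1 = 1/2).
Hamilton's rule with n recipients of equal r: n·r·B > C, so B > C/(n·r) = 0.481/(2·0.5) = 0.481.

0.481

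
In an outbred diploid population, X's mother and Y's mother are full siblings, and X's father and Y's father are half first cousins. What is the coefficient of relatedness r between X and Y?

Wright's path rule: contributions from independent ancestry routes add.
X and Y are related in two ways: first cousins through their mothers (r = 1/8) and half second cousins through their fathers (r = 1/64).
r = 1/8 + 1/64 = 0.140625.

0.140625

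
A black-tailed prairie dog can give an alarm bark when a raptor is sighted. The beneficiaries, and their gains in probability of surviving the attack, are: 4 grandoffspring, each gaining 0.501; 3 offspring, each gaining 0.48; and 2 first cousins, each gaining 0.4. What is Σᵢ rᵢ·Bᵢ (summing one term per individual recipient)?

r to a grandoffspring = 0.25 (two parent–offspring links: r = (1/2)^2 = 1/4).
r to an offspring = 1/2 (one parent–offspring link: r = (1/2)^1 = 1/2).
r to a first cousin = 1/8 (first cousins share one grandparent pair — two paths of length 4: r = 2·(1/2)^4 = 1/8).
Summing one r·B term per recipient: 4·0.25·0.501 + 3·0.5·0.48 + 2·0.125·0.4 = 1.321.

1.321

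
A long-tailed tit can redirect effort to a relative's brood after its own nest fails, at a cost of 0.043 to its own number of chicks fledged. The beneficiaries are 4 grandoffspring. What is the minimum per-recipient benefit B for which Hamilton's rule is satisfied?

r to a grandoffspring = 0.25 (two parent–offspring links: r = (1/2)^2 = 1/4).
Hamilton's rule with n recipients of equal r: n·r·B > C, so B > C/(n·r) = 0.043/(4·0.25) = 0.043.

0.043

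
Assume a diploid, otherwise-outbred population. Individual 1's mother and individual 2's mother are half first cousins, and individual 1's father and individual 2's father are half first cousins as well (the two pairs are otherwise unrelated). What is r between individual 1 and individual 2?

0.03125

Wright's path rule: contributions from independent ancestry routes add.
Individual 1 and individual 2 are related in two ways: half second cousins through their mothers (r = 1/64) and half second cousins through their fathers (r = 1/64).
r = 1/64 + 1/64 = 1/32 = 0.03125.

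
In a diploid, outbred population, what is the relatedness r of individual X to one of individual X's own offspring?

Each parent–offspring link contributes a factor of 1/2, and independent paths through distinct common ancestors add.
One parent–offspring link: r = (1/2)^1 = 1/2.

0.5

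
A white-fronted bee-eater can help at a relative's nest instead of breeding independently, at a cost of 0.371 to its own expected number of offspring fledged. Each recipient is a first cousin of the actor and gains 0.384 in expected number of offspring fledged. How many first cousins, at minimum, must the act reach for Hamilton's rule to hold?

8

r to a first cousin = 0.125 (first cousins share one grandparent pair — two paths of length 4: r = 2·(1/2)^4 = 1/8).
Hamilton's rule: n·r·B > C  ⇒  n > C/(r·B) = 0.371/(0.125·0.384) = 7.729.
The smallest integer exceeding 7.729 is 8.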